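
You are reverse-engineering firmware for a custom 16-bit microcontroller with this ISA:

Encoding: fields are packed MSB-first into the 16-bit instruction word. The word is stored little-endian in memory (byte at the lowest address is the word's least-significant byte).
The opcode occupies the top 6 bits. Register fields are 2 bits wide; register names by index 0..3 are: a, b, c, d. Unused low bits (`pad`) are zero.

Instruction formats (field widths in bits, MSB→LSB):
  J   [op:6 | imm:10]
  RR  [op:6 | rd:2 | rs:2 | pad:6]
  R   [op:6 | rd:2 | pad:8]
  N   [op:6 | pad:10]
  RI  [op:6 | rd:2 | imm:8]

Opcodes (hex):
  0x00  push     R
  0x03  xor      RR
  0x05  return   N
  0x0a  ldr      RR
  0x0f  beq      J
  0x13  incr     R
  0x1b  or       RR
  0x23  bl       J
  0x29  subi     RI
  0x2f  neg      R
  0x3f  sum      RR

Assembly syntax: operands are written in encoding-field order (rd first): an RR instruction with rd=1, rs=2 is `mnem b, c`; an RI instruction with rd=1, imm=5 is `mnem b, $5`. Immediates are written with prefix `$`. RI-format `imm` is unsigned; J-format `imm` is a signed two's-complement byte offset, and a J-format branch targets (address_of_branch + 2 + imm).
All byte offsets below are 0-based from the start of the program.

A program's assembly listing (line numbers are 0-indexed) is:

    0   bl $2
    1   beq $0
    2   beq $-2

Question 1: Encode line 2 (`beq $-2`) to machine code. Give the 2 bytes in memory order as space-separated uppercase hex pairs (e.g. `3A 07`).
2. beq fields op=0xf:6|imm=-2:10 → word 3ffeh → fe 3f

FE 3F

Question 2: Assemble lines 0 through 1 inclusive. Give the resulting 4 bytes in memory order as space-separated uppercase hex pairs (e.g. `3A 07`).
02 8C 00 3C

line 0 (bl): pack op=0x23:6|imm=2:10 = 0x8c02; little→ 02 8c
line 1 (beq): pack op=0xf:6|imm=0:10 = 0x3c00; little→ 00 3c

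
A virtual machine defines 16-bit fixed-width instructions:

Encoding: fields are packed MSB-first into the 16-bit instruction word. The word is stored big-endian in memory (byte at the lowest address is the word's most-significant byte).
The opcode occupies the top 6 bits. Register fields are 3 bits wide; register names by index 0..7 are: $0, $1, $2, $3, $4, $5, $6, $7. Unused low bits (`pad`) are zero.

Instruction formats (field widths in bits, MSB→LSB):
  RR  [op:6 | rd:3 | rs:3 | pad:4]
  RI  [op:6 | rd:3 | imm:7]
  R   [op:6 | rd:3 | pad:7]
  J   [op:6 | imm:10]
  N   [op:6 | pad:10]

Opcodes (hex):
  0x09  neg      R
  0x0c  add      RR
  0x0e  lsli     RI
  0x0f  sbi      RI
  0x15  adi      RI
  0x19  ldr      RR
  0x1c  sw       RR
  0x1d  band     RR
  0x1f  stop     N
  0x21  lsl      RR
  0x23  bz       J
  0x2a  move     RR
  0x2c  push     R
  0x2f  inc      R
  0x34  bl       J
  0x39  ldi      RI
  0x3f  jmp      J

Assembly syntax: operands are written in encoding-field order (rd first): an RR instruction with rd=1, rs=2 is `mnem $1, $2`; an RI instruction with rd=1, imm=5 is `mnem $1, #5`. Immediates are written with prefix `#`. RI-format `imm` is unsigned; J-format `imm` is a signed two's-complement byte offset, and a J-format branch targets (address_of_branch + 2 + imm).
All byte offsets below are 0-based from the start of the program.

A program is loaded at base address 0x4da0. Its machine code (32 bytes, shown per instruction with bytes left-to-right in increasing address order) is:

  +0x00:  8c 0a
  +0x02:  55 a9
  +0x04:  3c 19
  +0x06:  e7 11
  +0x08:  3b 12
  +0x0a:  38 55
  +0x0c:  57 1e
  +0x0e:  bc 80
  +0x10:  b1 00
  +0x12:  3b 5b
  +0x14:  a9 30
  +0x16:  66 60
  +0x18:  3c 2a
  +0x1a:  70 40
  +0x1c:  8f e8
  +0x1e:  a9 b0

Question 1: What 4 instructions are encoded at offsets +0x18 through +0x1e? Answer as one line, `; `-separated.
+0x18: 3c 2a ⇒ word 0x3c2a (big)
  top 6b → 0xf → sbi [RI]
  rd: (w>>7)&0x7=0x0 → $0
  imm: (w>>0)&0x7f=0x2a → #42
+0x1a: 70 40 ⇒ word 0x7040 (big)
  top 6b → 0x1c → sw [RR]
  rd: (w>>7)&0x7=0x0 → $0
  rs: (w>>4)&0x7=0x4 → $4
+0x1c: 8f e8 ⇒ word 0x8fe8 (big)
  top 6b → 0x23 → bz [J]
  imm: (w>>0)&0x3ff=0x3e8 (s10→-24) → #-24
+0x1e: a9 b0 ⇒ word 0xa9b0 (big)
  top 6b → 0x2a → move [RR]
  rd: (w>>7)&0x7=0x3 → $3
  rs: (w>>4)&0x7=0x3 → $3

sbi $0, #42; sw $0, $4; bz #-24; move $3, $3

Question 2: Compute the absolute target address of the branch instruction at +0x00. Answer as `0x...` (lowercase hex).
off 0x00: read 8c 0a as big → 0x8c0a
  op=0x8c0a>>10=0x23 ⇒ bz (J)
  imm: (w>>0)&0x3ff=0xa → #10
  target = base 0x4da0 + off 0x00 + 2 + imm 10 = 0x4dac

0x4dac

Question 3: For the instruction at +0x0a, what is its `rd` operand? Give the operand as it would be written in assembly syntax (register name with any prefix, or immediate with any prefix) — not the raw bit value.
[0a] 38 55 → 0x3855
  top 6b → 0xe → lsli [RI]
  [9:7] rd=0 = $0
  [6:0] imm=85 = #85

$0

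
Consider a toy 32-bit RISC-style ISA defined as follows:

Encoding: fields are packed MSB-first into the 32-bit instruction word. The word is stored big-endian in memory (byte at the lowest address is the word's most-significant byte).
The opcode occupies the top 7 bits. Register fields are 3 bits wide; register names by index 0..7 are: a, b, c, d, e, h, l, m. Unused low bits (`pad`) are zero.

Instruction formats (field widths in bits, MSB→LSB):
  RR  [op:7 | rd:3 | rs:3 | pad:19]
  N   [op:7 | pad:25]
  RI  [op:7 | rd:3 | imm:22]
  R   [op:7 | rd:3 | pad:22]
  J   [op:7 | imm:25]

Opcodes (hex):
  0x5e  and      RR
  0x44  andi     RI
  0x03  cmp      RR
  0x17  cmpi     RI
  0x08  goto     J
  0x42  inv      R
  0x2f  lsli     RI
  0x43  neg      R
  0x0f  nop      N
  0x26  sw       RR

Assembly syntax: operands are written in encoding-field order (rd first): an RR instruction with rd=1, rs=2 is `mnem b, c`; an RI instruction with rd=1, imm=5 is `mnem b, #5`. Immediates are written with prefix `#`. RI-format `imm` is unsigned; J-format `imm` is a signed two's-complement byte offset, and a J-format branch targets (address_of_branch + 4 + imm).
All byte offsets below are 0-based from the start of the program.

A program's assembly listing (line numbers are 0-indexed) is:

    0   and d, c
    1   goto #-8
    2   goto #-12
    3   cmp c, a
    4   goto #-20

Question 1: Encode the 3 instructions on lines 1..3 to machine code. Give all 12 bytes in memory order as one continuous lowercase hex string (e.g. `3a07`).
L1: goto op=0x8:7|imm=-8:25 ⇒ 0x11fffff8 ⇒ big 11 ff ff f8
L2: goto op=0x8:7|imm=-12:25 ⇒ 0x11fffff4 ⇒ big 11 ff ff f4
L3: cmp op=0x3:7|rd=2:3|rs=0:3|pad=0:19 ⇒ 0x06800000 ⇒ big 06 80 00 00

11fffff811fffff406800000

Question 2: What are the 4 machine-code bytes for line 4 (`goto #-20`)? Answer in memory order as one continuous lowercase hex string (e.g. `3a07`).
L4: goto op=0x8:7|imm=-20:25 ⇒ 0x11ffffec ⇒ big 11 ff ff ec

11ffffec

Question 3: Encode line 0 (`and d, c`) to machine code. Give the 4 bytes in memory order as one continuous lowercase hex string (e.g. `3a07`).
0. and fields op=0x5e:7|rd=3:3|rs=2:3|pad=0:19 → word bcd00000h → bc d0 00 00

bcd00000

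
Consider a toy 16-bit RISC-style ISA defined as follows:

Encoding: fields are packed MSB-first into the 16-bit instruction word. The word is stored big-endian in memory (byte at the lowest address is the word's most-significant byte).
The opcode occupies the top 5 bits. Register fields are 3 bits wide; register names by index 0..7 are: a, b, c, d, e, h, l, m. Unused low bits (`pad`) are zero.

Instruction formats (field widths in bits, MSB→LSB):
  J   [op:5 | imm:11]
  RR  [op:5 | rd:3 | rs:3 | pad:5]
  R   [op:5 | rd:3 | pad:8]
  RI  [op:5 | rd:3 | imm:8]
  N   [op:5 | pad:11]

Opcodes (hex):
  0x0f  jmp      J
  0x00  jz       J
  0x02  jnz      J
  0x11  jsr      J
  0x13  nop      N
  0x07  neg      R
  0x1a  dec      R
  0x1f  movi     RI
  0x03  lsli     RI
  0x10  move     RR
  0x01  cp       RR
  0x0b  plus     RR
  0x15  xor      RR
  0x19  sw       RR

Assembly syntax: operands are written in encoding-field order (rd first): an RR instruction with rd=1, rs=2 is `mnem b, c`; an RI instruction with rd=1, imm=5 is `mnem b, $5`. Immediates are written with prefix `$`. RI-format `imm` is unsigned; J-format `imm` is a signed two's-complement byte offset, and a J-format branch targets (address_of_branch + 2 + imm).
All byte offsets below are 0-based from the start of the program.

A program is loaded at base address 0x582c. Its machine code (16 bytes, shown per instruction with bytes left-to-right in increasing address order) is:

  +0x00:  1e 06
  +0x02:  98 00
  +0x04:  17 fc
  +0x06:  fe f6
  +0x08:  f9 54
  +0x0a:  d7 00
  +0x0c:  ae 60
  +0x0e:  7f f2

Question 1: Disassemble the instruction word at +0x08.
+0x08: f9 54 ⇒ word 0xf954 (big)
  op=0xf954>>11=0x1f ⇒ movi (RI)
  rd@[10:8]=0x1 ⇒ b
  imm@[7:0]=0x54 ⇒ $84

movi b, $84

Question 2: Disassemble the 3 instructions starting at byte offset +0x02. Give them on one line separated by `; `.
nop; jnz $-4; movi l, $246

[02] 98 00 → 0x9800
  op=0x9800>>11=0x13 ⇒ nop (N)
[04] 17 fc → 0x17fc
  op=0x17fc>>11=0x2 ⇒ jnz (J)
  imm@[10:0]=0x7fc (s11→-4) ⇒ $-4
[06] fe f6 → 0xfef6
  op=0xfef6>>11=0x1f ⇒ movi (RI)
  rd@[10:8]=0x6 ⇒ l
  imm@[7:0]=0xf6 ⇒ $246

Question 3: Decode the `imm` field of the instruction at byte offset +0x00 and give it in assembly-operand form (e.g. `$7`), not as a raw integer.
[00] 1e 06 → 0x1e06
  opcode bits[15:11]=0x3: lsli/RI
  rd: (w>>8)&0x7=0x6 → l
  imm: (w>>0)&0xff=0x6 → $6

$6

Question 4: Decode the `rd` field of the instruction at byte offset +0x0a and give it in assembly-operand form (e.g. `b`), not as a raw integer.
@+0a  big-endian(d7 00) = 0xd700
  opcode bits[15:11]=0x1a: dec/R
  rd: (w>>8)&0x7=0x7 → m

m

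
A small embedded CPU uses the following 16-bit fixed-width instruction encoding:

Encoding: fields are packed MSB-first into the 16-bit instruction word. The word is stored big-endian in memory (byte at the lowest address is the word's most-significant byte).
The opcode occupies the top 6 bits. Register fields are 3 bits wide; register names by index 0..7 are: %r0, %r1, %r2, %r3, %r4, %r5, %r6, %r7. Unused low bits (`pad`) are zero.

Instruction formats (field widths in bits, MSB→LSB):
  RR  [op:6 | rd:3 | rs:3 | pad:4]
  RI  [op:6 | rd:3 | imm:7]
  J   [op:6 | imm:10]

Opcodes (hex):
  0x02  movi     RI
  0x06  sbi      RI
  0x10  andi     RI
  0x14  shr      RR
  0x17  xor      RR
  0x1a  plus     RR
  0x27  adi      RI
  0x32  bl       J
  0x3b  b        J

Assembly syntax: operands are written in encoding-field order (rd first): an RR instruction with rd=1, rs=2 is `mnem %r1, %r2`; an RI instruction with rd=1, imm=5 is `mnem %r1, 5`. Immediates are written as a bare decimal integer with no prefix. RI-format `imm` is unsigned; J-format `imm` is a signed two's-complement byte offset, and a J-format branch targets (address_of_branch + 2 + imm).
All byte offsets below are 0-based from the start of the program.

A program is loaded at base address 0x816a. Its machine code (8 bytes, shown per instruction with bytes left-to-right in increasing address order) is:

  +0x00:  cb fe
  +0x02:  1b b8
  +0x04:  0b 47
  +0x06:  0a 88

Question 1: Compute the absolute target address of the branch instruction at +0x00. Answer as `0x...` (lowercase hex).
0x816a

off 0x00: read cb fe as big → 0xcbfe
  opcode bits[15:10]=0x32: bl/J
  imm: (w>>0)&0x3ff=0x3fe (s10→-2) → -2
  target = base 0x816a + off 0x00 + 2 + imm -2 = 0x816a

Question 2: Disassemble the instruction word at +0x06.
off 0x06: read 0a 88 as big → 0x0a88
  top 6b → 0x2 → movi [RI]
  rd@[9:7]=0x5 ⇒ %r5
  imm@[6:0]=0x8 ⇒ 8

movi %r5, 8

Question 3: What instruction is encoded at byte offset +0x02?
off 0x02: read 1b b8 as big → 0x1bb8
  op=0x1bb8>>10=0x6 ⇒ sbi (RI)
  rd@[9:7]=0x7 ⇒ %r7
  imm@[6:0]=0x38 ⇒ 56

sbi %r7, 56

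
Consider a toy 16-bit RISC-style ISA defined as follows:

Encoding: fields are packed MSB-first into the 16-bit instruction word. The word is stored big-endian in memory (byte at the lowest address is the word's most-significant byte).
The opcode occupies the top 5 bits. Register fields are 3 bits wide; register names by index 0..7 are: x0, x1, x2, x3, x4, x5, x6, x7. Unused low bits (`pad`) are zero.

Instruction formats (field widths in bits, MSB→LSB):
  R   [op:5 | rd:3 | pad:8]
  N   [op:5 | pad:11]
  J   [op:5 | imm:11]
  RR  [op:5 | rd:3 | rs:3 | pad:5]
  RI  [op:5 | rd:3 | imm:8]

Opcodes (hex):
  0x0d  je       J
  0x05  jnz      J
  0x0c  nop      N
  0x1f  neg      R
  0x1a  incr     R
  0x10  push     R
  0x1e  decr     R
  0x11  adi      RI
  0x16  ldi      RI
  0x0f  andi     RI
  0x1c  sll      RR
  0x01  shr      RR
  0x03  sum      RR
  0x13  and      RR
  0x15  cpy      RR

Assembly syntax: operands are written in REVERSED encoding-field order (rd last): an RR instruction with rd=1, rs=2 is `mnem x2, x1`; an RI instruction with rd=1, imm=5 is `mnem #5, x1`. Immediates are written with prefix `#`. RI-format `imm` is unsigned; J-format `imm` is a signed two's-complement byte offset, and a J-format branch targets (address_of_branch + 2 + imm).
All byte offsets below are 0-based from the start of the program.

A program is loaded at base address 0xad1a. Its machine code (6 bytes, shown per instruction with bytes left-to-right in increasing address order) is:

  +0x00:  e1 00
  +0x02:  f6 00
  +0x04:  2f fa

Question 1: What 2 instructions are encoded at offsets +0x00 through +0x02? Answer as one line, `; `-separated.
@+00  big-endian(e1 00) = 0xe100
  op=0xe100>>11=0x1c ⇒ sll (RR)
  rd@[10:8]=0x1 ⇒ x1
  rs@[7:5]=0x0 ⇒ x0
@+02  big-endian(f6 00) = 0xf600
  op=0xf600>>11=0x1e ⇒ decr (R)
  rd@[10:8]=0x6 ⇒ x6

sll x0, x1; decr x6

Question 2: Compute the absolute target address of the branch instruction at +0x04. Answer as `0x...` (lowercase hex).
@+04  big-endian(2f fa) = 0x2ffa
  top 5b → 0x5 → jnz [J]
  imm: (w>>0)&0x7ff=0x7fa (s11→-6) → #-6
  target = base 0xad1a + off 0x04 + 2 + imm -6 = 0xad1a

0xad1a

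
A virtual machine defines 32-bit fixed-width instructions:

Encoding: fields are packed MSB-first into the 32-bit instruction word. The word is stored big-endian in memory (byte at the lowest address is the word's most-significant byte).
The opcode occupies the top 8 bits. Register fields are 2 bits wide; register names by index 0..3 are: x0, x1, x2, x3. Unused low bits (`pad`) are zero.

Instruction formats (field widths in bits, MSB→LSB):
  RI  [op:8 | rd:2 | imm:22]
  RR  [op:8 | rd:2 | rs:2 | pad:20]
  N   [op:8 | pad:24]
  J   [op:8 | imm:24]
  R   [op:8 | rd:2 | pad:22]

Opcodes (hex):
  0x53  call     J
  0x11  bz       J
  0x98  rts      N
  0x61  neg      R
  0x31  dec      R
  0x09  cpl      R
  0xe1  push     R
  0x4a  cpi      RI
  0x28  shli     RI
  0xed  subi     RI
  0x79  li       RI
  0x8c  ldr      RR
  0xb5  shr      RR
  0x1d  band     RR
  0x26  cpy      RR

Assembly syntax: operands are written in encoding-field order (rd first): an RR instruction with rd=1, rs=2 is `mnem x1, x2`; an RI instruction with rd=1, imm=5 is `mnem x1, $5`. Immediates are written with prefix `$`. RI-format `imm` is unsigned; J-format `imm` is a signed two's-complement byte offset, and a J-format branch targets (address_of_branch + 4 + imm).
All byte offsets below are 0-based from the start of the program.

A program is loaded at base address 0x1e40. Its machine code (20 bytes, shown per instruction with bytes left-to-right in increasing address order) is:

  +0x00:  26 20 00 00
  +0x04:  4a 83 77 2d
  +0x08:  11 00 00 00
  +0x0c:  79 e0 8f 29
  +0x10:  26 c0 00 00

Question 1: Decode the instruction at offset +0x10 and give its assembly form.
+0x10: 26 c0 00 00 ⇒ word 0x26c00000 (big)
  op=0x26c00000>>24=0x26 ⇒ cpy (RR)
  rd@[23:22]=0x3 ⇒ x3
  rs@[21:20]=0x0 ⇒ x0

cpy x3, x0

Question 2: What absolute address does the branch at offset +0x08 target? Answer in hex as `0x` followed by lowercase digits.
0x1e4c

@+08  big-endian(11 00 00 00) = 0x11000000
  op=0x11000000>>24=0x11 ⇒ bz (J)
  [23:0] imm=0 = $0
  target = base 0x1e40 + off 0x08 + 4 + imm 0 = 0x1e4c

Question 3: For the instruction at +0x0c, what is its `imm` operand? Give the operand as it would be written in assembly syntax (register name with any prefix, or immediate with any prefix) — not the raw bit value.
+0x0c: 79 e0 8f 29 ⇒ word 0x79e08f29 (big)
  top 8b → 0x79 → li [RI]
  rd@[23:22]=0x3 ⇒ x3
  imm@[21:0]=0x208f29 ⇒ $2133801

$2133801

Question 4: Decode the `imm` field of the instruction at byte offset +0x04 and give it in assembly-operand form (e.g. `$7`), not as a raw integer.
[04] 4a 83 77 2d → 0x4a83772d
  top 8b → 0x4a → cpi [RI]
  [23:22] rd=2 = x2
  [21:0] imm=227117 = $227117

$227117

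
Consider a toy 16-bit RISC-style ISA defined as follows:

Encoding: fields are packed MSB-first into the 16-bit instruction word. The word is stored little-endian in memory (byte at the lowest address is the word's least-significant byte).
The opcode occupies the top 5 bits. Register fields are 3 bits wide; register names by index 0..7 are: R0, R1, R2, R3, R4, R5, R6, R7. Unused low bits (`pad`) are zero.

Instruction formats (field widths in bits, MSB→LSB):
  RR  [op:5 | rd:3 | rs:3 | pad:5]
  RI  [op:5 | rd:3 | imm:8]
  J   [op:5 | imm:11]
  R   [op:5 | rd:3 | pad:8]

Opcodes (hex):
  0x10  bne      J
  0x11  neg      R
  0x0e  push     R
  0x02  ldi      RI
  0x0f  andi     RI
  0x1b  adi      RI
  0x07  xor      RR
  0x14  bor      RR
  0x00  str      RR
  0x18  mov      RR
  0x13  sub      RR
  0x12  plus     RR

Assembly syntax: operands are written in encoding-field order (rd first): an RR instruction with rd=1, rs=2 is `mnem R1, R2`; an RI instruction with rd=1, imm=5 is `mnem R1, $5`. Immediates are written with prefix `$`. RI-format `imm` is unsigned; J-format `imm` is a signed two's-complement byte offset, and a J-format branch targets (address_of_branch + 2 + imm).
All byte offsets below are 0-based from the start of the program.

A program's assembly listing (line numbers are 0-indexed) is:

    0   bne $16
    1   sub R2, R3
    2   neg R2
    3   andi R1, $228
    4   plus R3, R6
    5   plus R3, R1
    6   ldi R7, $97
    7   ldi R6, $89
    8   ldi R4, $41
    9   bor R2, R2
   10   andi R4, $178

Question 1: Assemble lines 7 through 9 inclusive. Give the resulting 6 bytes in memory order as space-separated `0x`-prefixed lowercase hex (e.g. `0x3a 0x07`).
line 7 (ldi): pack op=0x2:5|rd=6:3|imm=89:8 = 0x1659; little→ 59 16
line 8 (ldi): pack op=0x2:5|rd=4:3|imm=41:8 = 0x1429; little→ 29 14
line 9 (bor): pack op=0x14:5|rd=2:3|rs=2:3|pad=0:5 = 0xa240; little→ 40 a2

0x59 0x16 0x29 0x14 0x40 0xa2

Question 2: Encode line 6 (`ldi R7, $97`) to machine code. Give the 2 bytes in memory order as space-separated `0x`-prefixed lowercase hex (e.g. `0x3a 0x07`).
0x61 0x17

line 6 (ldi): pack op=0x2:5|rd=7:3|imm=97:8 = 0x1761; little→ 61 17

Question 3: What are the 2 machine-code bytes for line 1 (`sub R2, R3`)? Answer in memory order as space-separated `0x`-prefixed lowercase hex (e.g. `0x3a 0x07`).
L1: sub op=0x13:5|rd=2:3|rs=3:3|pad=0:5 ⇒ 0x9a60 ⇒ little 60 9a

0x60 0x9a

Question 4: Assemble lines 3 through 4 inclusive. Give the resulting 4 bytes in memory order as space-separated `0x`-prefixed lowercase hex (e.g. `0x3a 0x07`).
line 3 (andi): pack op=0xf:5|rd=1:3|imm=228:8 = 0x79e4; little→ e4 79
line 4 (plus): pack op=0x12:5|rd=3:3|rs=6:3|pad=0:5 = 0x93c0; little→ c0 93

0xe4 0x79 0xc0 0x93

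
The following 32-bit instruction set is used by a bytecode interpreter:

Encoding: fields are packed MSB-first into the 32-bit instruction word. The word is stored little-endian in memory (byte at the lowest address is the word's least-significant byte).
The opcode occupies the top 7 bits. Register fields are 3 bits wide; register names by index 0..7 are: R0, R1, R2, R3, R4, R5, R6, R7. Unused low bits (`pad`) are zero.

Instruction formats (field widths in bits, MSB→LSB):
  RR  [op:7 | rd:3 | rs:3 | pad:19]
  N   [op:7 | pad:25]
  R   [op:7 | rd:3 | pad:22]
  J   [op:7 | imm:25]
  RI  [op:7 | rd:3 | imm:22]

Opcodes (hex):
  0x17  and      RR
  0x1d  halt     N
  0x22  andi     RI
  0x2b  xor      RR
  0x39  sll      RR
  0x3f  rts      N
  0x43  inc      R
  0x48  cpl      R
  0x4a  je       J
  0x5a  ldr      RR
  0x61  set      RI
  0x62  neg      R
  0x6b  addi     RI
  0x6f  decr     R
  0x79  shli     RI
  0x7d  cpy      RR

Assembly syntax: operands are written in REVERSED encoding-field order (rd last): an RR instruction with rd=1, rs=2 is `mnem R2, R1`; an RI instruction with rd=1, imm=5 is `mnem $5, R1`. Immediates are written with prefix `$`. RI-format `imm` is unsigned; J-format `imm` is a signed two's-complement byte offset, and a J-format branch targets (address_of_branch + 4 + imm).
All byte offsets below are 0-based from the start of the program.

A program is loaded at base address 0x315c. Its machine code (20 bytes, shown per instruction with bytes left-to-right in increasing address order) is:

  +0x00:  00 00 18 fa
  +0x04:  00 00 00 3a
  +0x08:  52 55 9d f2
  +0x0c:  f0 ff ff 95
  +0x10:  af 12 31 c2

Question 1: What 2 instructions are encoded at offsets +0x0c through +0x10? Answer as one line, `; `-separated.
@+0c  little-endian(f0 ff ff 95) = 0x95fffff0
  opcode bits[31:25]=0x4a: je/J
  [24:0] imm=33554416 (s25→-16) = $-16
@+10  little-endian(af 12 31 c2) = 0xc23112af
  opcode bits[31:25]=0x61: set/RI
  [24:22] rd=0 = R0
  [21:0] imm=3216047 = $3216047

je $-16; set $3216047, R0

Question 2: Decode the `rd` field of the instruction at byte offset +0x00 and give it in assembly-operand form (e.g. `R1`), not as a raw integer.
off 0x00: read 00 00 18 fa as little → 0xfa180000
  op=0xfa180000>>25=0x7d ⇒ cpy (RR)
  [24:22] rd=0 = R0
  [21:19] rs=3 = R3

R0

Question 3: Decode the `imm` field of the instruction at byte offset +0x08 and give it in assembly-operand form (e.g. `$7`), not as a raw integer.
$1922386

[08] 52 55 9d f2 → 0xf29d5552
  top 7b → 0x79 → shli [RI]
  [24:22] rd=2 = R2
  [21:0] imm=1922386 = $1922386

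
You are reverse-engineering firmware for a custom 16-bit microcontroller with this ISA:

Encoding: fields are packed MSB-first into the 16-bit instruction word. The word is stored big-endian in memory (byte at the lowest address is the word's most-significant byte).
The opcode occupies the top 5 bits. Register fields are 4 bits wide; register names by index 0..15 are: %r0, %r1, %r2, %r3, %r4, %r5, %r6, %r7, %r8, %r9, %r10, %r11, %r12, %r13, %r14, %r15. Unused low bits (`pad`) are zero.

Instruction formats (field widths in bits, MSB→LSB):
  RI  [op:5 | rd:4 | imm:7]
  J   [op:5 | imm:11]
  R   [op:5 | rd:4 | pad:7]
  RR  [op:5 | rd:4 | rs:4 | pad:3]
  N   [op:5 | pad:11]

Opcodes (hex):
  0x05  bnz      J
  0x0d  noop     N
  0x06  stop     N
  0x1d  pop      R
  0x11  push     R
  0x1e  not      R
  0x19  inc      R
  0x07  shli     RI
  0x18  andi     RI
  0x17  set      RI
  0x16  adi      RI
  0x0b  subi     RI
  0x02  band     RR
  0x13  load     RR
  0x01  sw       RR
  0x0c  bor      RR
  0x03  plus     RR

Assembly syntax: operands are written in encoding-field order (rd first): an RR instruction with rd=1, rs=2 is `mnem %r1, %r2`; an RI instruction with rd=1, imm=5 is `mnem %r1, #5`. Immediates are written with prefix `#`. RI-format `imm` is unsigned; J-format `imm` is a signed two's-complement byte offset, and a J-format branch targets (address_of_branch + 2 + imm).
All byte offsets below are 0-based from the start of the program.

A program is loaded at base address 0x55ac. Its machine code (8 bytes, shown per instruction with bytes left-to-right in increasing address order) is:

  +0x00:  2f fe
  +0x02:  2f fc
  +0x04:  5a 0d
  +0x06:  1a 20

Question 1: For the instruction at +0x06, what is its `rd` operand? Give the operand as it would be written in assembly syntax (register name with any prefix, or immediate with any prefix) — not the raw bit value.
%r4

+0x06: 1a 20 ⇒ word 0x1a20 (big)
  op=0x1a20>>11=0x3 ⇒ plus (RR)
  rd: (w>>7)&0xf=0x4 → %r4
  rs: (w>>3)&0xf=0x4 → %r4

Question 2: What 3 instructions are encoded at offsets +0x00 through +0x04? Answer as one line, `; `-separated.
bnz #-2; bnz #-4; subi %r4, #13

+0x00: 2f fe ⇒ word 0x2ffe (big)
  top 5b → 0x5 → bnz [J]
  [10:0] imm=2046 (s11→-2) = #-2
+0x02: 2f fc ⇒ word 0x2ffc (big)
  top 5b → 0x5 → bnz [J]
  [10:0] imm=2044 (s11→-4) = #-4
+0x04: 5a 0d ⇒ word 0x5a0d (big)
  top 5b → 0xb → subi [RI]
  [10:7] rd=4 = %r4
  [6:0] imm=13 = #13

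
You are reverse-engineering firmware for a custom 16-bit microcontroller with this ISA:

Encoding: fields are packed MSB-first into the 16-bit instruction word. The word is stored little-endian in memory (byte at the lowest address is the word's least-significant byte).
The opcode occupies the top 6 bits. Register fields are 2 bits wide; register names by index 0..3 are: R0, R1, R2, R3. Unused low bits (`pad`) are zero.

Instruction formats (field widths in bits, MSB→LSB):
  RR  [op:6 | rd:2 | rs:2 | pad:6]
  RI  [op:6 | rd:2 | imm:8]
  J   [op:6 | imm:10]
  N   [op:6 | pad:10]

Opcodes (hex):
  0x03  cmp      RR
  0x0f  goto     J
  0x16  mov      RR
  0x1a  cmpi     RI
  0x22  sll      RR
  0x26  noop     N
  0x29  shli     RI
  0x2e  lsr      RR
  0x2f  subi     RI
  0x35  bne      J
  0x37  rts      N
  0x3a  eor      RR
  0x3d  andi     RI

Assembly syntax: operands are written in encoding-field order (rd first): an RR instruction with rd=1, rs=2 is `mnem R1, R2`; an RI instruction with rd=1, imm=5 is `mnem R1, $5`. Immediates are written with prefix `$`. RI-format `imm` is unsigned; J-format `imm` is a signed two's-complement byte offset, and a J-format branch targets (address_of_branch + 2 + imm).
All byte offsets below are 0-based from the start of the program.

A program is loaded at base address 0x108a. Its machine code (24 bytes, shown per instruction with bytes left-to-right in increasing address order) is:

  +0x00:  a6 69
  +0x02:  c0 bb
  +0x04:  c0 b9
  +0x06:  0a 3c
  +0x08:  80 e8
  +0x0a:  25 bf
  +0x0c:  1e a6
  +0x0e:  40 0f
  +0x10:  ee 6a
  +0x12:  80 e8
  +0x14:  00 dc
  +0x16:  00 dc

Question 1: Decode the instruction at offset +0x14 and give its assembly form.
rts

[14] 00 dc → 0xdc00
  top 6b → 0x37 → rts [N]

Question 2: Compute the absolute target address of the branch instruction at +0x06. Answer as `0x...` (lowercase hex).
0x109c

off 0x06: read 0a 3c as little → 0x3c0a
  opcode bits[15:10]=0xf: goto/J
  imm: (w>>0)&0x3ff=0xa → $10
  target = base 0x108a + off 0x06 + 2 + imm 10 = 0x109c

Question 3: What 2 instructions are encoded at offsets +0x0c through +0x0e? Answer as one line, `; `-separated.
shli R2, $30; cmp R3, R1

[0c] 1e a6 → 0xa61e
  opcode bits[15:10]=0x29: shli/RI
  [9:8] rd=2 = R2
  [7:0] imm=30 = $30
[0e] 40 0f → 0x0f40
  opcode bits[15:10]=0x3: cmp/RR
  [9:8] rd=3 = R3
  [7:6] rs=1 = R1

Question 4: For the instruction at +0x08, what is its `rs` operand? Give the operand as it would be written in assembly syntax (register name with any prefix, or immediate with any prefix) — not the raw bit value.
R2

@+08  little-endian(80 e8) = 0xe880
  opcode bits[15:10]=0x3a: eor/RR
  rd@[9:8]=0x0 ⇒ R0
  rs@[7:6]=0x2 ⇒ R2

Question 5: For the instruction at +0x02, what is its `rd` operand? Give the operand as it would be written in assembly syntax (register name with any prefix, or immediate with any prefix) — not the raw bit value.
+0x02: c0 bb ⇒ word 0xbbc0 (little)
  top 6b → 0x2e → lsr [RR]
  rd@[9:8]=0x3 ⇒ R3
  rs@[7:6]=0x3 ⇒ R3

R3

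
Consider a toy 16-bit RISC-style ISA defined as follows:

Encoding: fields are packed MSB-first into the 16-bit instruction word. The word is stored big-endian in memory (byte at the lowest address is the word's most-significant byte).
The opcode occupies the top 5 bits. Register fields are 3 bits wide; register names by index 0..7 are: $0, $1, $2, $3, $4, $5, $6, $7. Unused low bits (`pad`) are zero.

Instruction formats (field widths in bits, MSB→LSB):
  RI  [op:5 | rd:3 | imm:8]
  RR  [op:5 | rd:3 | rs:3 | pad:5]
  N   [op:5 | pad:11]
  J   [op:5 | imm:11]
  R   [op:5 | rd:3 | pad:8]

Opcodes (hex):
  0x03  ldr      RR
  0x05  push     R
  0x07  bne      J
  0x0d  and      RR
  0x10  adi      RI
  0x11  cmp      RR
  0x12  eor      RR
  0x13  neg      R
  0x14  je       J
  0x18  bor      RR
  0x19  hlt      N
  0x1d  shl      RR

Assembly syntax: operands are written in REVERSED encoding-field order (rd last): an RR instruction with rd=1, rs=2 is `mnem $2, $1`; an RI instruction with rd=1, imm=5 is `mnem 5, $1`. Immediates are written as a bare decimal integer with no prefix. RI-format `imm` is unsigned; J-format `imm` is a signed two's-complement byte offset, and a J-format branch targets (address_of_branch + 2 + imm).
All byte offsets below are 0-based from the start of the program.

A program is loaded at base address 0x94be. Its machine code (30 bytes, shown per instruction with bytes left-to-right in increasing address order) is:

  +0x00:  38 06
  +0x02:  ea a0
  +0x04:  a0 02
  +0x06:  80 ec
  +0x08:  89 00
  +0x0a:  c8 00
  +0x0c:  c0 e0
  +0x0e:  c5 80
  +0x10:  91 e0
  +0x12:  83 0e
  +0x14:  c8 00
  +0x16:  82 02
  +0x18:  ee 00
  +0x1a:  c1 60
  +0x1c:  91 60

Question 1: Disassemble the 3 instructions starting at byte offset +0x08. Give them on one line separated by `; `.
[08] 89 00 → 0x8900
  opcode bits[15:11]=0x11: cmp/RR
  [10:8] rd=1 = $1
  [7:5] rs=0 = $0
[0a] c8 00 → 0xc800
  opcode bits[15:11]=0x19: hlt/N
[0c] c0 e0 → 0xc0e0
  opcode bits[15:11]=0x18: bor/RR
  [10:8] rd=0 = $0
  [7:5] rs=7 = $7

cmp $0, $1; hlt; bor $7, $0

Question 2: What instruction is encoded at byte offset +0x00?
[00] 38 06 → 0x3806
  top 5b → 0x7 → bne [J]
  imm: (w>>0)&0x7ff=0x6 → 6

bne 6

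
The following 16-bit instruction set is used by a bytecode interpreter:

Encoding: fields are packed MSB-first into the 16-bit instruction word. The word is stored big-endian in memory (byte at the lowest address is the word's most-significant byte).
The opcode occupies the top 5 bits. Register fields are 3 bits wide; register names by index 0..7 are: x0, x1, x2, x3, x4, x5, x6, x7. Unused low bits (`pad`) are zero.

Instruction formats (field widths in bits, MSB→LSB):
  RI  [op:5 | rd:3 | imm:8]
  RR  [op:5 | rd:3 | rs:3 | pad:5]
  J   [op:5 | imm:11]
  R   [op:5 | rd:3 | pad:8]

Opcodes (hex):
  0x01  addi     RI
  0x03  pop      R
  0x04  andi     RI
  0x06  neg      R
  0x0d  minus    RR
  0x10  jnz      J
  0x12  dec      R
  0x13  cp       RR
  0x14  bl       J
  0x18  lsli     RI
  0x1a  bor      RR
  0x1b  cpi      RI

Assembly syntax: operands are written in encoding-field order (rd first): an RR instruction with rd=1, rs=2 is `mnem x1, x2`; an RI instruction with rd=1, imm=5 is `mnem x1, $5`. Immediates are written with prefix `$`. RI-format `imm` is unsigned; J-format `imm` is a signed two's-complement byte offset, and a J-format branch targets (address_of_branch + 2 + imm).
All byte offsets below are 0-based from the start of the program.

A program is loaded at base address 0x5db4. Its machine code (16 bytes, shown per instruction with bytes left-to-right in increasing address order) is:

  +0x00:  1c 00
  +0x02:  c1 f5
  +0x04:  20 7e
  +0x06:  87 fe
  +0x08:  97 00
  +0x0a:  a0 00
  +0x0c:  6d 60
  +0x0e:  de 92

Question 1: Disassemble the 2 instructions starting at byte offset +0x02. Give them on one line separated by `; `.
lsli x1, $245; andi x0, $126

+0x02: c1 f5 ⇒ word 0xc1f5 (big)
  opcode bits[15:11]=0x18: lsli/RI
  rd: (w>>8)&0x7=0x1 → x1
  imm: (w>>0)&0xff=0xf5 → $245
+0x04: 20 7e ⇒ word 0x207e (big)
  opcode bits[15:11]=0x4: andi/RI
  rd: (w>>8)&0x7=0x0 → x0
  imm: (w>>0)&0xff=0x7e → $126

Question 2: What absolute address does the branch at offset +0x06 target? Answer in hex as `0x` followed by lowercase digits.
0x5dba

+0x06: 87 fe ⇒ word 0x87fe (big)
  opcode bits[15:11]=0x10: jnz/J
  [10:0] imm=2046 (s11→-2) = $-2
  target = base 0x5db4 + off 0x06 + 2 + imm -2 = 0x5dba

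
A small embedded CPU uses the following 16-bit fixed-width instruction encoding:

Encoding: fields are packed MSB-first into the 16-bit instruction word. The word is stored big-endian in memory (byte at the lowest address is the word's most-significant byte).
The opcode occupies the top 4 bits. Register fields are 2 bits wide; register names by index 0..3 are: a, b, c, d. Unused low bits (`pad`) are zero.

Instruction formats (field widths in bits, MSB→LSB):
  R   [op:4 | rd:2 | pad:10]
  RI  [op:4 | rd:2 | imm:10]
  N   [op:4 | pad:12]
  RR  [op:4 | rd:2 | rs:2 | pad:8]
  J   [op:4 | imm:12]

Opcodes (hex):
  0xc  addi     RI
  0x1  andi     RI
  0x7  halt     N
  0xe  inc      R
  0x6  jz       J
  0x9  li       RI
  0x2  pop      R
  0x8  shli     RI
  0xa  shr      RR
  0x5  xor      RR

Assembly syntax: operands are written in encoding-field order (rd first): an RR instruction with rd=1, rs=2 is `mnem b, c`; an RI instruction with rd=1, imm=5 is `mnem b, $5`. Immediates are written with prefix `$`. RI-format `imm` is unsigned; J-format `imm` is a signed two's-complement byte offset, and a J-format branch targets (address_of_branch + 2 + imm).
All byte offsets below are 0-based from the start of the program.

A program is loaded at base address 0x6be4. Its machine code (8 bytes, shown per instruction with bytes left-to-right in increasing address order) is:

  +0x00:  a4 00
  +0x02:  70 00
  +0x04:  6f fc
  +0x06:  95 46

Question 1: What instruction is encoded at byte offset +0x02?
halt

+0x02: 70 00 ⇒ word 0x7000 (big)
  top 4b → 0x7 → halt [N]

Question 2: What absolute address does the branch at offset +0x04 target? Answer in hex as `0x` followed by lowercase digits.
off 0x04: read 6f fc as big → 0x6ffc
  top 4b → 0x6 → jz [J]
  imm@[11:0]=0xffc (s12→-4) ⇒ $-4
  target = base 0x6be4 + off 0x04 + 2 + imm -4 = 0x6be6

0x6be6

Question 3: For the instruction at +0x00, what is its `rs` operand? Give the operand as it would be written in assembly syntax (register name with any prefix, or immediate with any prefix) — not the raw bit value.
a

[00] a4 00 → 0xa400
  top 4b → 0xa → shr [RR]
  rd@[11:10]=0x1 ⇒ b
  rs@[9:8]=0x0 ⇒ a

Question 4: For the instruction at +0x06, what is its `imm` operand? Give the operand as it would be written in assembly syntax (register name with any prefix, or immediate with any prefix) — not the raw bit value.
[06] 95 46 → 0x9546
  top 4b → 0x9 → li [RI]
  rd: (w>>10)&0x3=0x1 → b
  imm: (w>>0)&0x3ff=0x146 → $326

$326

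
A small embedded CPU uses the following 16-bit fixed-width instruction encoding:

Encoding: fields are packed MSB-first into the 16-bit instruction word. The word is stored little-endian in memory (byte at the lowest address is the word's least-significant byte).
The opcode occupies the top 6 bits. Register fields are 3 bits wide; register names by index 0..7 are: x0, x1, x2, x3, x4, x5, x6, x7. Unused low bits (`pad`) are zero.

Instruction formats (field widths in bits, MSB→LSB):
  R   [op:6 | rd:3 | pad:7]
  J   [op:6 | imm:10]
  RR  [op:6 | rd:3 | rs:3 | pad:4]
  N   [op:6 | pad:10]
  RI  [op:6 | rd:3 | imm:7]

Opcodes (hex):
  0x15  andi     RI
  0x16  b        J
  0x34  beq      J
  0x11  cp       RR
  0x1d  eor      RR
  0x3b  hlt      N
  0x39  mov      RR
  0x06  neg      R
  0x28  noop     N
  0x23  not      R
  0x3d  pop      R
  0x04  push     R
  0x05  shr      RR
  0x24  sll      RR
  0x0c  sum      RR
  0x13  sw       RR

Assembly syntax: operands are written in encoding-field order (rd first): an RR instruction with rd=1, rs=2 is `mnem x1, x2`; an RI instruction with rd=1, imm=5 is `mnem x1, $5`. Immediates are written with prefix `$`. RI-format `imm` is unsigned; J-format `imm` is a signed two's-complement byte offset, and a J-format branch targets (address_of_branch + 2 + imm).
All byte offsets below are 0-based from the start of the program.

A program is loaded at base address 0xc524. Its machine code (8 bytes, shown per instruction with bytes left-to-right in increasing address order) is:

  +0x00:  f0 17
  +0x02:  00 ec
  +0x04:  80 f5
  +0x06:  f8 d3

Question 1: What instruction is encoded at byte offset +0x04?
pop x3

+0x04: 80 f5 ⇒ word 0xf580 (little)
  opcode bits[15:10]=0x3d: pop/R
  [9:7] rd=3 = x3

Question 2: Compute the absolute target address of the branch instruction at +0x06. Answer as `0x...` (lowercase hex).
0xc524

off 0x06: read f8 d3 as little → 0xd3f8
  op=0xd3f8>>10=0x34 ⇒ beq (J)
  [9:0] imm=1016 (s10→-8) = $-8
  target = base 0xc524 + off 0x06 + 2 + imm -8 = 0xc524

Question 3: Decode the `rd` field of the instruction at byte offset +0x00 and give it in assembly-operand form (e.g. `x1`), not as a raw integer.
x7

@+00  little-endian(f0 17) = 0x17f0
  opcode bits[15:10]=0x5: shr/RR
  rd@[9:7]=0x7 ⇒ x7
  rs@[6:4]=0x7 ⇒ x7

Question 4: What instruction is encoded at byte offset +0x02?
hlt

@+02  little-endian(00 ec) = 0xec00
  op=0xec00>>10=0x3b ⇒ hlt (N)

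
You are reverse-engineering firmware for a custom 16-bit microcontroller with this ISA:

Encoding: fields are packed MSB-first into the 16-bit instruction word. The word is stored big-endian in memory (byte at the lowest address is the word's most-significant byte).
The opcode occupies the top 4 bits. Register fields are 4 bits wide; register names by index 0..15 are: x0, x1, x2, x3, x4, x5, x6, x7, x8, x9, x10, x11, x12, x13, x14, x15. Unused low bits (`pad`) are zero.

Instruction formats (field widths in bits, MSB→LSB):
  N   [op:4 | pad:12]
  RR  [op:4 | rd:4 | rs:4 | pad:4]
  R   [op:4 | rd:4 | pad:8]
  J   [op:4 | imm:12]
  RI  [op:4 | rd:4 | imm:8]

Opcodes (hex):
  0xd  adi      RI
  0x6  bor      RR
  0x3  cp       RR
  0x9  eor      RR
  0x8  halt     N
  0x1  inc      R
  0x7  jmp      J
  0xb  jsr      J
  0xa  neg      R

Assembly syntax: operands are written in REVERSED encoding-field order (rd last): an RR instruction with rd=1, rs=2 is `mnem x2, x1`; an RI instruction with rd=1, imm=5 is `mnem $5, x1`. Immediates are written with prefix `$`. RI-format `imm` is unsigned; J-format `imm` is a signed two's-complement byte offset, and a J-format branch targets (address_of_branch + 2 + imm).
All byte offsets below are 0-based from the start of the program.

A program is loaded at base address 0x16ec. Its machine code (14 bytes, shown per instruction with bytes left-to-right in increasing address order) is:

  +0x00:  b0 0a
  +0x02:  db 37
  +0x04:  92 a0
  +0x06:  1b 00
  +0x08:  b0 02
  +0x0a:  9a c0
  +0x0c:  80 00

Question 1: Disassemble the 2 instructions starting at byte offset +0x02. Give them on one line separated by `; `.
adi $55, x11; eor x10, x2

[02] db 37 → 0xdb37
  op=0xdb37>>12=0xd ⇒ adi (RI)
  [11:8] rd=11 = x11
  [7:0] imm=55 = $55
[04] 92 a0 → 0x92a0
  op=0x92a0>>12=0x9 ⇒ eor (RR)
  [11:8] rd=2 = x2
  [7:4] rs=10 = x10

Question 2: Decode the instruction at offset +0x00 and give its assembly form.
@+00  big-endian(b0 0a) = 0xb00a
  op=0xb00a>>12=0xb ⇒ jsr (J)
  imm@[11:0]=0xa ⇒ $10

jsr $10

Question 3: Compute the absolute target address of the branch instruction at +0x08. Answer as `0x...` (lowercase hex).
0x16f8

@+08  big-endian(b0 02) = 0xb002
  top 4b → 0xb → jsr [J]
  imm@[11:0]=0x2 ⇒ $2
  target = base 0x16ec + off 0x08 + 2 + imm 2 = 0x16f8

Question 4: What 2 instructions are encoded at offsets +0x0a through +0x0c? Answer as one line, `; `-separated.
eor x12, x10; halt

@+0a  big-endian(9a c0) = 0x9ac0
  opcode bits[15:12]=0x9: eor/RR
  rd@[11:8]=0xa ⇒ x10
  rs@[7:4]=0xc ⇒ x12
@+0c  big-endian(80 00) = 0x8000
  opcode bits[15:12]=0x8: halt/N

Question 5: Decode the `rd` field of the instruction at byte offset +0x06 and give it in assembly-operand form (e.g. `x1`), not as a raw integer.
+0x06: 1b 00 ⇒ word 0x1b00 (big)
  opcode bits[15:12]=0x1: inc/R
  [11:8] rd=11 = x11

x11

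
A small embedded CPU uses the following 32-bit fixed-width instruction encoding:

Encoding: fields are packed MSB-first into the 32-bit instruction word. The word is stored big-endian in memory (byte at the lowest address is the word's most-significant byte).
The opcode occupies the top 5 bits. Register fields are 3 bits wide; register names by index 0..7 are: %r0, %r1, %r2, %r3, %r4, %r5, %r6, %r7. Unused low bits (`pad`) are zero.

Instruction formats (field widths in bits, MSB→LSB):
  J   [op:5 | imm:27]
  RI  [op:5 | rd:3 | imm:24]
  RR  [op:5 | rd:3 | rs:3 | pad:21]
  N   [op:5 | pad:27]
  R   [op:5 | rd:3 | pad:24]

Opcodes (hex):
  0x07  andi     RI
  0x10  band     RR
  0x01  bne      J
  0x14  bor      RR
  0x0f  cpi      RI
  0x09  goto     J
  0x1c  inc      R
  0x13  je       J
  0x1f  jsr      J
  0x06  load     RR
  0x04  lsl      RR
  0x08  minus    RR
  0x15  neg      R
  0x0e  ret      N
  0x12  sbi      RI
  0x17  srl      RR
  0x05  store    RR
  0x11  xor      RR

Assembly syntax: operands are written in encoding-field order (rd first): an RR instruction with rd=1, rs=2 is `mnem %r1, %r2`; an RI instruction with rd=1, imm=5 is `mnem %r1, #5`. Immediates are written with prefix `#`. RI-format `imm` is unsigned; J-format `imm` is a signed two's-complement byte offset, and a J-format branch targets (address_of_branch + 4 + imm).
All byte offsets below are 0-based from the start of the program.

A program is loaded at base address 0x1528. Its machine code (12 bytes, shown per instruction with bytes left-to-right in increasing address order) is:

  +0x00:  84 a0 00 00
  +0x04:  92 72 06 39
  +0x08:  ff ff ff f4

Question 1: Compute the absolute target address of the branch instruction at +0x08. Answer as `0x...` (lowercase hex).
@+08  big-endian(ff ff ff f4) = 0xfffffff4
  top 5b → 0x1f → jsr [J]
  [26:0] imm=134217716 (s27→-12) = #-12
  target = base 0x1528 + off 0x08 + 4 + imm -12 = 0x1528

0x1528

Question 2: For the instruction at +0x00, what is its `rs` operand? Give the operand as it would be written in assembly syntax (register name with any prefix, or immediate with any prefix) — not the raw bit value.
%r5

[00] 84 a0 00 00 → 0x84a00000
  opcode bits[31:27]=0x10: band/RR
  rd@[26:24]=0x4 ⇒ %r4
  rs@[23:21]=0x5 ⇒ %r5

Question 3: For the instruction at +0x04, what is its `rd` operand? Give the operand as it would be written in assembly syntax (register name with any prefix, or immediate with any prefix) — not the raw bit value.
+0x04: 92 72 06 39 ⇒ word 0x92720639 (big)
  opcode bits[31:27]=0x12: sbi/RI
  rd: (w>>24)&0x7=0x2 → %r2
  imm: (w>>0)&0xffffff=0x720639 → #7472697

%r2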